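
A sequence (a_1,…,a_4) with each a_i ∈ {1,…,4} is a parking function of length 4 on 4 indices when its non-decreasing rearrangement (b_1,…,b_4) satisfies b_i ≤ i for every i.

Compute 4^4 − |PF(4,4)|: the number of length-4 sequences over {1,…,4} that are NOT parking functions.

|PF(4,4)| = (4+1−4)·(4+1)^{4−1} = 1×125 = 125 (Pollak)
E.g. (4,4,2,4) → sorted (2,4,4,4): b_1=2>1, not a PF.
So 256 − 125 = 131 fail.

131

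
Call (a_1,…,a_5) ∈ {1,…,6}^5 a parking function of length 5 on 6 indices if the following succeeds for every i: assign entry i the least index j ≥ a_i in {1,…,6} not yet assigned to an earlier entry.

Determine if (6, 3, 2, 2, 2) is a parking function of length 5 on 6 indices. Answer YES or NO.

Sorted: b = (2, 2, 2, 3, 6).
  b_1=2 ≤ 2
  b_2=2 ≤ 3
  b_3=2 ≤ 4
  b_4=3 ≤ 5
  b_5=6 ≤ 6
All bounds hold ⇒ YES

YES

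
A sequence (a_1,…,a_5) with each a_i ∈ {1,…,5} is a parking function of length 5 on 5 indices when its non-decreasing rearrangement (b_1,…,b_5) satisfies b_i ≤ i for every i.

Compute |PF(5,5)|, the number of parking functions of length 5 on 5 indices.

1296

|PF(5,5)| = (5−5+1)·(5+1)^(5−1) = 1×1296 = 1296 (Konheim–Weiss)
E.g. (1,2,4,1,2) → sorted (1,1,2,2,4): b_i ≤ i ∀i, a PF.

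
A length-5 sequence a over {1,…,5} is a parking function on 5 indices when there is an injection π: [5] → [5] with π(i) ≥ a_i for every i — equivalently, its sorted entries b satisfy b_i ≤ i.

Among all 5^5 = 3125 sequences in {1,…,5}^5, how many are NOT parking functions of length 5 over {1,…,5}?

1829

|PF(5,5)| = (5−5+1)·(5+1)^(5−1) = 1·1296 = 1296 (Pollak)
Example (4,5,3,4,3) → sorted (3,3,4,4,5): b_1=3>1, not a PF.
So 3125 − 1296 = 1829 fail.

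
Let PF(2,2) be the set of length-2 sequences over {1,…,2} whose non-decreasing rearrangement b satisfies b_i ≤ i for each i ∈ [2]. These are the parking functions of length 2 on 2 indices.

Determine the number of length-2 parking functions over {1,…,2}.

3

#PF = (3−2)·3^(2−1) = 1·3 = 3
Check (1,1) → sorted (1,1): b_i ≤ i ∀i, a PF.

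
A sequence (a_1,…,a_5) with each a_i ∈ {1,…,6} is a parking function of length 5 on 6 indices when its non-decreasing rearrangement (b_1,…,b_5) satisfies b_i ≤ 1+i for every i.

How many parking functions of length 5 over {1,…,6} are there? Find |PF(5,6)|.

4802

#PF = (6+1−5)·(6+1)^{5−1} = 2 · 2401 = 4802
One tuple (3,1,4,6,1) → sorted (1,1,3,4,6): b_i ≤ 1+i ∀i, a PF.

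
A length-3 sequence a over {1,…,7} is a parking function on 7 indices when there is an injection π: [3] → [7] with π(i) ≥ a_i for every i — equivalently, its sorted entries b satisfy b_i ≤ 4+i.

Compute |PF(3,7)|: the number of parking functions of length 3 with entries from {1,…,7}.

320

|PF| = (7−3+1)·(7+1)^(3−1) = 5 · 64 = 320 (Pollak)
Check (6,7,5) → sorted (5,6,7): b_i ≤ 4+i ∀i, a PF.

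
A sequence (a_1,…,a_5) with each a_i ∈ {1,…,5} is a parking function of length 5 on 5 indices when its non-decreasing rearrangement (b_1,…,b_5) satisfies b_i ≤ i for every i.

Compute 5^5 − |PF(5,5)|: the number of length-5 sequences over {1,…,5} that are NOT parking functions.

#PF = 1·6^4 = 1 · 1296 = 1296 (Pollak)
Check (3,2,3,3,5) → sorted (2,3,3,3,5): b_1=2>1, not a PF.
5^5 − 1296 = 3125 − 1296 = 1829

1829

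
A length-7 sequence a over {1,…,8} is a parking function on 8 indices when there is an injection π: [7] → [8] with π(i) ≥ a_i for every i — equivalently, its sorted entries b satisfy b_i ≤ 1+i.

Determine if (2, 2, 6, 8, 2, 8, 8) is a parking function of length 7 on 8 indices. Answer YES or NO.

Rearranged: b = (2, 2, 2, 6, 8, 8, 8).
  b_1=2 ≤ 2
  b_2=2 ≤ 3
  b_3=2 ≤ 4
  b_4=6 > 5
  fails at i=4 ⇒ NO

NO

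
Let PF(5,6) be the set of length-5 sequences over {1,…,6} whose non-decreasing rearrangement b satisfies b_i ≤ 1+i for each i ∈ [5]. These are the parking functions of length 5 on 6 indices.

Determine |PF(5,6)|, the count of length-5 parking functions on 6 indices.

Count = (6+1−5)·(6+1)^{5−1} = 2×2401 = 4802 (Konheim–Weiss)
Example (2,1,4,2,3) → sorted (1,2,2,3,4): b_i ≤ 1+i ∀i, a PF.

4802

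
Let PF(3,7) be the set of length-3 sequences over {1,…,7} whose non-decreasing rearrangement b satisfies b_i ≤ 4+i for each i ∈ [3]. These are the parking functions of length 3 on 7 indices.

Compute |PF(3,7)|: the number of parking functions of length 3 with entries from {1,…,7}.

320

|PF| = (8−3)·8^(3−1) = 5×64 = 320 (Pollak)
Example (3,6,5) → sorted (3,5,6): b_i ≤ 4+i ∀i, a PF.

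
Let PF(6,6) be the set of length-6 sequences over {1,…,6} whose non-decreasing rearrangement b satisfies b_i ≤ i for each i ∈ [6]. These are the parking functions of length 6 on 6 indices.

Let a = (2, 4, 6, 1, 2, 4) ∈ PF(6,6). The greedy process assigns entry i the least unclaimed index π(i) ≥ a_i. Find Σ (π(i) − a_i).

Σπ(i) = 1+…+6 = 21; Σa = 2+4+6+1+2+4 = 19; disp = 21−19 = 2.

2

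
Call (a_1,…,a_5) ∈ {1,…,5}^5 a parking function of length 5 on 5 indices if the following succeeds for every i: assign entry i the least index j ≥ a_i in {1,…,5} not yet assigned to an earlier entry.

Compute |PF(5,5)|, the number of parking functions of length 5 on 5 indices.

1296

#PF = (6−5)·6^(5−1) = 1·1296 = 1296 [KW]
Check (3,3,1,3,1) → sorted (1,1,3,3,3): b_i ≤ i ∀i, a PF.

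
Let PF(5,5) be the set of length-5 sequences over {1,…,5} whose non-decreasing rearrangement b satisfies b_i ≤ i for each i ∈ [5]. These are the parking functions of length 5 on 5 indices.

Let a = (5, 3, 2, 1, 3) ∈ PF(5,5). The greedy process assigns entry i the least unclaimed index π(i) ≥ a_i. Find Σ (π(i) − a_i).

1

Σπ = 15 ({1..5} each once); Σa = 5+3+2+1+3 = 14; disp = 15−14 = 1.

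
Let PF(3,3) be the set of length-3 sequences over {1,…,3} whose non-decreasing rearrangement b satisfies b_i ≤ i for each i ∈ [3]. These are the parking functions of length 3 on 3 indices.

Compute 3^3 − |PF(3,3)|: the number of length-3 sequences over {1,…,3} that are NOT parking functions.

11

|PF| = 1·4^2 = 1×16 = 16 (Konheim–Weiss)
Example (3,3,3) → sorted (3,3,3): b_1=3>1, not a PF.
Total 27; non-PF = 27−16 = 11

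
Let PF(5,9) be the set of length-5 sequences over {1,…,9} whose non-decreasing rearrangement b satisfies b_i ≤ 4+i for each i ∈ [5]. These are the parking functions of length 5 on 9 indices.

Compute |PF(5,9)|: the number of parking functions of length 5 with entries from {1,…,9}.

|PF| = (9−5+1)·(9+1)^(5−1) = 5 · 10000 = 50000 (Pollak)
One tuple (3,5,3,3,7) → sorted (3,3,3,5,7): b_i ≤ 4+i ∀i, a PF.

50000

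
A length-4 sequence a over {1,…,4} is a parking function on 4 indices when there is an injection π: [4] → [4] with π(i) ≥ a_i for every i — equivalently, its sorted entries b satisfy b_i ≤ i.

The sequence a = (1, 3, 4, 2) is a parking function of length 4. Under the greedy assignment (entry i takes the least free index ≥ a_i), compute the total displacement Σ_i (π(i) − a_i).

Σπ(i) = 1+…+4 = 10; Σa = 1+3+4+2 = 10; disp = 10−10 = 0.

0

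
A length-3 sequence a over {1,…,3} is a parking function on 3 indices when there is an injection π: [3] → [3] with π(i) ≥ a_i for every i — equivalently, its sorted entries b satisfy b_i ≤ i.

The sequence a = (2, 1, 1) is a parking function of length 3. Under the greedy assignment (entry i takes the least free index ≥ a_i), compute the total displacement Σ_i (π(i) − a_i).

Σπ = 6 ({1..3} each once); Σa = 2+1+1 = 4; disp = 6−4 = 2.

2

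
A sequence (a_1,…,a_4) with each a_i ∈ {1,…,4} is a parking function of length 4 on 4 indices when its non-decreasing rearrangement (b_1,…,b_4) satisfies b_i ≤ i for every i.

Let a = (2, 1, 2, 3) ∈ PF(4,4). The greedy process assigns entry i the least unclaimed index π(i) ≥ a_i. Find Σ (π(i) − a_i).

Σπ = 4·5/2 = 10 (π permutes [4]); Σa = 2+1+2+3 = 8; disp = 10−8 = 2.

2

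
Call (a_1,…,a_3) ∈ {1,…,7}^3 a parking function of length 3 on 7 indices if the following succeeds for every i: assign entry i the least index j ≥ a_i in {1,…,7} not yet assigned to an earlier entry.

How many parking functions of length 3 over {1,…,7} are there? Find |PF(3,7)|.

|PF| = (8−3)·8^(3−1) = 5 · 64 = 320 (Konheim–Weiss)
E.g. (1,5,7) → sorted (1,5,7): b_i ≤ 4+i ∀i, a PF.

320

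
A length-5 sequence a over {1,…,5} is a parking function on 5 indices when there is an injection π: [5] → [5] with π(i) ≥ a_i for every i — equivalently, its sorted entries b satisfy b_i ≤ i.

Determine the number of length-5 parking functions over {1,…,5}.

|PF(5,5)| = 1·6^4 = 1 · 1296 = 1296 (Pollak)
Example (5,2,1,2,3) → sorted (1,2,2,3,5): b_i ≤ i ∀i, a PF.

1296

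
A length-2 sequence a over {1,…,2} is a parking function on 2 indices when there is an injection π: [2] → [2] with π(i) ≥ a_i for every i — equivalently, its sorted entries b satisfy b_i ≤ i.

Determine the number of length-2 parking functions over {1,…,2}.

|PF(2,2)| = 1·3^1 = 1 · 3 = 3 (Pollak)
Check (1,1) → sorted (1,1): b_i ≤ i ∀i, a PF.

3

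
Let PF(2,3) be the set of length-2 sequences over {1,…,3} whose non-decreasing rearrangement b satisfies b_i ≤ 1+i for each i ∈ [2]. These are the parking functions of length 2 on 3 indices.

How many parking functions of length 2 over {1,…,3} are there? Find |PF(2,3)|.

8

#PF = (3+1−2)·(3+1)^{2−1} = 2×4 = 8 [KW]
Example (3,2) → sorted (2,3): b_i ≤ 1+i ∀i, a PF.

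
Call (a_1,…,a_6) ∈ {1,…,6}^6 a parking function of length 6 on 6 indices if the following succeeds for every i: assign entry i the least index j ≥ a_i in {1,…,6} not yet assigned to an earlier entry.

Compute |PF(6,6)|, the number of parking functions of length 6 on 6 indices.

|PF| = (6+1−6)·(6+1)^{6−1} = 1×16807 = 16807 [KW]
Check (2,1,4,5,3,1) → sorted (1,1,2,3,4,5): b_i ≤ i ∀i, a PF.

16807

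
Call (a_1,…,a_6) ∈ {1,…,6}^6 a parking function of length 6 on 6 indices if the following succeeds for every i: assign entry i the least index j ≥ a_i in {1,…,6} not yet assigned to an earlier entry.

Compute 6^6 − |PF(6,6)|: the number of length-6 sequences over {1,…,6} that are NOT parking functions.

29849

|PF(6,6)| = 1·7^5 = 1·16807 = 16807
Check (5,6,3,4,3,4) → sorted (3,3,4,4,5,6): b_1=3>1, not a PF.
Total 46656; non-PF = 46656−16807 = 29849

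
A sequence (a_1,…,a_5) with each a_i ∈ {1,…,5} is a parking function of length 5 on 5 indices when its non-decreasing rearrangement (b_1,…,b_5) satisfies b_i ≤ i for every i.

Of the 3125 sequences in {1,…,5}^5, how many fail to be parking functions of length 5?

1829

#PF = (5−5+1)·(5+1)^(5−1) = 1×1296 = 1296 (Konheim–Weiss)
Check (5,3,3,5,2) → sorted (2,3,3,5,5): b_1=2>1, not a PF.
Total 3125; non-PF = 3125−1296 = 1829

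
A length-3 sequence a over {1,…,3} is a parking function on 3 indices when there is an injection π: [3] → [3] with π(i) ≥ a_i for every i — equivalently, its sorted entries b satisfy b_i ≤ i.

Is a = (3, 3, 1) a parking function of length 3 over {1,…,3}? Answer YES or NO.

NO

Order a: b = (1, 3, 3).
  b_1=1 ≤ 1
  b_2=3 > 2
  fails at i=2 ⇒ NO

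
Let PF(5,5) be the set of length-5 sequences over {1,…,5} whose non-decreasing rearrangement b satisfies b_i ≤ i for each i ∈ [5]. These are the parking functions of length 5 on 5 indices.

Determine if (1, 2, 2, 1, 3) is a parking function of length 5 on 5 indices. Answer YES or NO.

YES

Rearranged: b = (1, 1, 2, 2, 3).
  b_1=1 ≤ 1
  b_2=1 ≤ 2
  b_3=2 ≤ 3
  b_4=2 ≤ 4
  b_5=3 ≤ 5
All bounds hold ⇒ YES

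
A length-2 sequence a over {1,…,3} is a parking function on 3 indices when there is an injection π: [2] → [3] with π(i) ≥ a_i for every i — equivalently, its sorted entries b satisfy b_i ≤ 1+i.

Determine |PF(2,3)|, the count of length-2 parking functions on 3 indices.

8

|PF(2,3)| = 2·4^1 = 2 · 4 = 8 (Konheim–Weiss)
One tuple (1,3) → sorted (1,3): b_i ≤ 1+i ∀i, a PF.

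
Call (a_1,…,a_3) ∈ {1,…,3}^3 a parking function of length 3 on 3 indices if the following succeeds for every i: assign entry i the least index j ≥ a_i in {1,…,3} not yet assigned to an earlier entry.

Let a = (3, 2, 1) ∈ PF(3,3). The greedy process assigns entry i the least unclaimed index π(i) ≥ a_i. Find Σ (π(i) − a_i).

0

Σπ(i) = 1+…+3 = 6; Σa = 3+2+1 = 6; disp = 6−6 = 0.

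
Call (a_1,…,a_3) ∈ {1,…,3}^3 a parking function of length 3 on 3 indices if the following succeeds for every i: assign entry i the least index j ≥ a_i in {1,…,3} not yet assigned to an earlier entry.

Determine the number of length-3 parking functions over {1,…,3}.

#PF = (3+1−3)·(3+1)^{3−1} = 1×16 = 16 [KW]
Example (3,2,1) → sorted (1,2,3): b_i ≤ i ∀i, a PF.

16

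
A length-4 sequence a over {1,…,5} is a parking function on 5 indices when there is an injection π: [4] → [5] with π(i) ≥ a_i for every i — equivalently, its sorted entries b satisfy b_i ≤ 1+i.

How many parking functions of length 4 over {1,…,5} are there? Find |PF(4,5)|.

432

Count = (6−4)·6^(4−1) = 2·216 = 432 [KW]
One tuple (4,2,2,2) → sorted (2,2,2,4): b_i ≤ 1+i ∀i, a PF.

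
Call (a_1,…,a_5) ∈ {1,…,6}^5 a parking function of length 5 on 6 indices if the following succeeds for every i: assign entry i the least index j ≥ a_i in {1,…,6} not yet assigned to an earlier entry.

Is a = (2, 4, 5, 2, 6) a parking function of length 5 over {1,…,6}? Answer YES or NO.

YES

Order a: b = (2, 2, 4, 5, 6).
  b_1=2 ≤ 2
  b_2=2 ≤ 3
  b_3=4 ≤ 4
  b_4=5 ≤ 5
  b_5=6 ≤ 6
All bounds hold ⇒ YES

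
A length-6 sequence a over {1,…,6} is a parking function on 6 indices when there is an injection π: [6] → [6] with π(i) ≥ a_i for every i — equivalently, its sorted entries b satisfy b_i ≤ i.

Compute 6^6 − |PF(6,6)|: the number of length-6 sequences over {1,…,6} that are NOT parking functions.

29849

|PF| = (7−6)·7^(6−1) = 1·16807 = 16807 (Konheim–Weiss)
Check (3,6,6,5,6,2) → sorted (2,3,5,6,6,6): b_1=2>1, not a PF.
So 46656 − 16807 = 29849 fail.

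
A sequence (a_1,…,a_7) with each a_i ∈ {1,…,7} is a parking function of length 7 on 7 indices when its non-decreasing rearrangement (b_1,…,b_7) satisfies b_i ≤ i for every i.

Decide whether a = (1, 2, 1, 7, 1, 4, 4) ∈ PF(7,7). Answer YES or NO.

YES

Sorted: b = (1, 1, 1, 2, 4, 4, 7).
  b_1=1 ≤ 1
  b_2=1 ≤ 2
  b_3=1 ≤ 3
  b_4=2 ≤ 4
  b_5=4 ≤ 5
  b_6=4 ≤ 6
  b_7=7 ≤ 7
All bounds hold ⇒ YES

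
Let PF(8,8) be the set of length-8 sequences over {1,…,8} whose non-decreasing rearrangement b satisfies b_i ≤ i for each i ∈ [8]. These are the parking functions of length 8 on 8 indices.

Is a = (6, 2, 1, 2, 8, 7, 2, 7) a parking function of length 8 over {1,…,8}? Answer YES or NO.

Sorted: b = (1, 2, 2, 2, 6, 7, 7, 8).
  b_1=1 ≤ 1
  b_2=2 ≤ 2
  b_3=2 ≤ 3
  b_4=2 ≤ 4
  b_5=6 > 5
  fails at i=5 ⇒ NO

NO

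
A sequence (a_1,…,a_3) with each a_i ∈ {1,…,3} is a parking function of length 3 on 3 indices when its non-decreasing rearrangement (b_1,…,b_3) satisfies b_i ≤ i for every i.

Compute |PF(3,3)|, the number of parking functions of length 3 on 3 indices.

16

Count = (3−3+1)·(3+1)^(3−1) = 1×16 = 16
Check (1,3,2) → sorted (1,2,3): b_i ≤ i ∀i, a PF.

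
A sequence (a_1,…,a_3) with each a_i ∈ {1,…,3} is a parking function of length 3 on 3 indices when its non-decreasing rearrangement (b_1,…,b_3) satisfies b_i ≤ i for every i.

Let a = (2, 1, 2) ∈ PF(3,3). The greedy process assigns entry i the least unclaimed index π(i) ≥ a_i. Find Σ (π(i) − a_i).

Σπ = 6 ({1..3} each once); Σa = 2+1+2 = 5; disp = 6−5 = 1.

1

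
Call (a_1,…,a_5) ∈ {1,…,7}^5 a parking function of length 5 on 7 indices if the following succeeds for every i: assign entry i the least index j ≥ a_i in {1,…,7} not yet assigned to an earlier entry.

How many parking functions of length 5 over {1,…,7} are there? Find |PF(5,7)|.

12288

#PF = (8−5)·8^(5−1) = 3·4096 = 12288 (Pollak)
One tuple (3,5,4,6,6) → sorted (3,4,5,6,6): b_i ≤ 2+i ∀i, a PF.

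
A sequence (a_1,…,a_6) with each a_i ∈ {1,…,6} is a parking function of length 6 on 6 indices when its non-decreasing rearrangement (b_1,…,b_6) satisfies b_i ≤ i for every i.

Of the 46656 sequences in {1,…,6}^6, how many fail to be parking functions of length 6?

29849

|PF| = (7−6)·7^(6−1) = 1·16807 = 16807 (Konheim–Weiss)
One tuple (2,4,2,6,1,6) → sorted (1,2,2,4,6,6): b_5=6>5, not a PF.
6^6 − 16807 = 46656 − 16807 = 29849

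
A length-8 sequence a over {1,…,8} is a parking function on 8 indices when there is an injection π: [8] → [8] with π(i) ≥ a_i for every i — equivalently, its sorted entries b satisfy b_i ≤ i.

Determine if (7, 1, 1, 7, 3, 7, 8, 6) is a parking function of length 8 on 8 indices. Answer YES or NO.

Sorted: b = (1, 1, 3, 6, 7, 7, 7, 8).
  b_1=1 ≤ 1
  b_2=1 ≤ 2
  b_3=3 ≤ 3
  b_4=6 > 4
  fails at i=4 ⇒ NO

NO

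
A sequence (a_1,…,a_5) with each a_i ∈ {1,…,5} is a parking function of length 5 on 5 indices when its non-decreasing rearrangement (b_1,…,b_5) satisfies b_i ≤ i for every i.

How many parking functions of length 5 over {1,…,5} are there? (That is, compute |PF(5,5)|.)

Count = (6−5)·6^(5−1) = 1×1296 = 1296 (Konheim–Weiss)
One tuple (1,1,1,1,2) → sorted (1,1,1,1,2): b_i ≤ i ∀i, a PF.

1296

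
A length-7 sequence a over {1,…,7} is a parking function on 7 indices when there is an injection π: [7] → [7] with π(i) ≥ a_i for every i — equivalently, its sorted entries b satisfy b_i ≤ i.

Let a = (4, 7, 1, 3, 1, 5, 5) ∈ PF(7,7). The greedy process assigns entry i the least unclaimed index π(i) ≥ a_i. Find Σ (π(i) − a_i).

2

Σπ = 7·8/2 = 28 (π permutes [7]); Σa = 4+7+1+3+1+5+5 = 26; disp = 28−26 = 2.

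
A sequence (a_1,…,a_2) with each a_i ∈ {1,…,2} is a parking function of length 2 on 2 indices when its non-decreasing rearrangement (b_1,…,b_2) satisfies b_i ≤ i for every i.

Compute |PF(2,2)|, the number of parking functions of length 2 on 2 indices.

3

Count = (2+1−2)·(2+1)^{2−1} = 1 · 3 = 3
One tuple (1,2) → sorted (1,2): b_i ≤ i ∀i, a PF.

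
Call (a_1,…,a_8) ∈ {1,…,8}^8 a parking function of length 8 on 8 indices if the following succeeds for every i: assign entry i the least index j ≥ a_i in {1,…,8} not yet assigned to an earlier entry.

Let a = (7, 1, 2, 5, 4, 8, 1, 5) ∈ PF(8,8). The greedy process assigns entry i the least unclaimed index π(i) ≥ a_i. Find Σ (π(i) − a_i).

Σπ = 8·9/2 = 36 (π permutes [8]); Σa = 7+1+2+5+4+8+1+5 = 33; disp = 36−33 = 3.

3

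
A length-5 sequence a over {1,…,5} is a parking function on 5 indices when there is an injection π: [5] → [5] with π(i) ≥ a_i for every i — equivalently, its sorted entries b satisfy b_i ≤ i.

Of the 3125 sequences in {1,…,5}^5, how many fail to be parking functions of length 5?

1829

Count = (6−5)·6^(5−1) = 1·1296 = 1296
Example (5,1,4,4,5) → sorted (1,4,4,5,5): b_2=4>2, not a PF.
So 3125 − 1296 = 1829 fail.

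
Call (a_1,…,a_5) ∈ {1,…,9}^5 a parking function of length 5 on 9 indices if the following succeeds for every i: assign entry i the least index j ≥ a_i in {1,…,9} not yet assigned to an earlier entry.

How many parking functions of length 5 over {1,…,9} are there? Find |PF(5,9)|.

|PF(5,9)| = (10−5)·10^(5−1) = 5 · 10000 = 50000 (Pollak)
Check (1,1,5,3,1) → sorted (1,1,1,3,5): b_i ≤ 4+i ∀i, a PF.

50000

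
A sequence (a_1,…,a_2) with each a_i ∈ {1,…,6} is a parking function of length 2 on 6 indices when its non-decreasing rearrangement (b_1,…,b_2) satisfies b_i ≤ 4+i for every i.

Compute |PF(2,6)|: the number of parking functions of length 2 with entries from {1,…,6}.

|PF| = (6+1−2)·(6+1)^{2−1} = 5·7 = 35 [KW]
E.g. (2,1) → sorted (1,2): b_i ≤ 4+i ∀i, a PF.

35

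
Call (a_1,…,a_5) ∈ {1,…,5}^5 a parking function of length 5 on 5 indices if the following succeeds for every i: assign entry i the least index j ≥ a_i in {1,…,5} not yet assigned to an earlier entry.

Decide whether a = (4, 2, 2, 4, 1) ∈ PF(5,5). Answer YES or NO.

YES

Rearranged: b = (1, 2, 2, 4, 4).
  b_1=1 ≤ 1
  b_2=2 ≤ 2
  b_3=2 ≤ 3
  b_4=4 ≤ 4
  b_5=4 ≤ 5
All bounds hold ⇒ YES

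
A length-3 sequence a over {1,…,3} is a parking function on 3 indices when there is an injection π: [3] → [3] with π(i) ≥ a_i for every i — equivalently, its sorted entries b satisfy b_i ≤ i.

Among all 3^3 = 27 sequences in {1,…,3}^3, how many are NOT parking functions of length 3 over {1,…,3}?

|PF(3,3)| = (3−3+1)·(3+1)^(3−1) = 1 · 16 = 16 (Pollak)
Example (3,3,2) → sorted (2,3,3): b_1=2>1, not a PF.
3^3 − 16 = 27 − 16 = 11

11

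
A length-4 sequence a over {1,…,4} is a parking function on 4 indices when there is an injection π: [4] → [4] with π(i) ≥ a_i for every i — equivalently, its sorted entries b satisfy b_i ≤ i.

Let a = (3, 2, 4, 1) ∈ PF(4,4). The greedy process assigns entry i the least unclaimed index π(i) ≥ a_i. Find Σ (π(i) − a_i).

Σπ = 10 ({1..4} each once); Σa = 3+2+4+1 = 10; disp = 10−10 = 0.

0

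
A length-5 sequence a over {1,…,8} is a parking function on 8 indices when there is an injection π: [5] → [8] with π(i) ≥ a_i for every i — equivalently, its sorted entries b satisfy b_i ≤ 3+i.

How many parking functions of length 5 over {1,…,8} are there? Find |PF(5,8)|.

26244

|PF(5,8)| = (9−5)·9^(5−1) = 4×6561 = 26244 (Pollak)
E.g. (2,6,2,6,2) → sorted (2,2,2,6,6): b_i ≤ 3+i ∀i, a PF.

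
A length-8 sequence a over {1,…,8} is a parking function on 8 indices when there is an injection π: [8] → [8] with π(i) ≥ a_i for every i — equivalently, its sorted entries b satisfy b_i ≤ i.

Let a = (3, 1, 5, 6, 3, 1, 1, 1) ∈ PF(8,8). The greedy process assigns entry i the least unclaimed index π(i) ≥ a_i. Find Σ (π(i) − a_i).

Σπ = 8·9/2 = 36 (π permutes [8]); Σa = 3+1+5+6+3+1+1+1 = 21; disp = 36−21 = 15.

15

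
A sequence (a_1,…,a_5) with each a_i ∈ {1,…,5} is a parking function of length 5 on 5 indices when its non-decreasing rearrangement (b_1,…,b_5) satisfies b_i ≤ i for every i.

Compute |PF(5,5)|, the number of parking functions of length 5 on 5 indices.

|PF(5,5)| = (6−5)·6^(5−1) = 1·1296 = 1296 (Konheim–Weiss)
Example (4,2,1,3,2) → sorted (1,2,2,3,4): b_i ≤ i ∀i, a PF.

1296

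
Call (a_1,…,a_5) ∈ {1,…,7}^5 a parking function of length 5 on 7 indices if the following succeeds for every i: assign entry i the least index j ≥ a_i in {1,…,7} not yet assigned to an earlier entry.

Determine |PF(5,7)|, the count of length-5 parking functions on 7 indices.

12288

|PF| = (7+1−5)·(7+1)^{5−1} = 3 · 4096 = 12288
One tuple (4,7,2,5,2) → sorted (2,2,4,5,7): b_i ≤ 2+i ∀i, a PF.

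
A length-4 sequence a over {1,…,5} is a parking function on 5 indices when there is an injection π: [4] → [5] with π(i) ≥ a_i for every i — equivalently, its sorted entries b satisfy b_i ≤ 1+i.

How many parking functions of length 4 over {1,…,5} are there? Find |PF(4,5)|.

432

|PF| = (6−4)·6^(4−1) = 2 · 216 = 432 (Konheim–Weiss)
Check (2,5,3,4) → sorted (2,3,4,5): b_i ≤ 1+i ∀i, a PF.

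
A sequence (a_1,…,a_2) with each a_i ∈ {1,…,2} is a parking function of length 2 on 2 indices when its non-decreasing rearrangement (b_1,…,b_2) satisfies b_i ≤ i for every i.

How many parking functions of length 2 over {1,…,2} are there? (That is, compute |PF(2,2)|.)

Count = (2+1−2)·(2+1)^{2−1} = 1×3 = 3
One tuple (2,1) → sorted (1,2): b_i ≤ i ∀i, a PF.

3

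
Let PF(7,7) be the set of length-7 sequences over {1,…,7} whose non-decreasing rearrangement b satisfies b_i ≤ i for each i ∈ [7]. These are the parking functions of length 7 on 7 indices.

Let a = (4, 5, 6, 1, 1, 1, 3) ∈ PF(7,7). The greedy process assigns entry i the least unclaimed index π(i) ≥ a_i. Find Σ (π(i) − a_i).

Σπ = 28 ({1..7} each once); Σa = 4+5+6+1+1+1+3 = 21; disp = 28−21 = 7.

7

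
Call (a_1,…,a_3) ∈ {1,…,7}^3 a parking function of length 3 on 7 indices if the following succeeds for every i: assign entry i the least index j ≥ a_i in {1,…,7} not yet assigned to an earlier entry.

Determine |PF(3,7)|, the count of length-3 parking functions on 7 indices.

|PF(3,7)| = 5·8^2 = 5 · 64 = 320 (Pollak)
E.g. (7,1,6) → sorted (1,6,7): b_i ≤ 4+i ∀i, a PF.

320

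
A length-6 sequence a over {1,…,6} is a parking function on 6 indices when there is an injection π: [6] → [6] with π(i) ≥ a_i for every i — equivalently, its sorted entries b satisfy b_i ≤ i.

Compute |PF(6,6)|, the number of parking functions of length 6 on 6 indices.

16807

|PF| = (7−6)·7^(6−1) = 1·16807 = 16807 (Konheim–Weiss)
One tuple (3,4,2,1,5,4) → sorted (1,2,3,4,4,5): b_i ≤ i ∀i, a PF.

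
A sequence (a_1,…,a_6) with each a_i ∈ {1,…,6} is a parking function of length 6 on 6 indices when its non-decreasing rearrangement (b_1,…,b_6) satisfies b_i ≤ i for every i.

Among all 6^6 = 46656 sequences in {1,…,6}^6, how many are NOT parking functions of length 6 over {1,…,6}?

29849

|PF(6,6)| = (6+1−6)·(6+1)^{6−1} = 1 · 16807 = 16807 (Pollak)
One tuple (4,5,3,4,2,2) → sorted (2,2,3,4,4,5): b_1=2>1, not a PF.
6^6 − 16807 = 46656 − 16807 = 29849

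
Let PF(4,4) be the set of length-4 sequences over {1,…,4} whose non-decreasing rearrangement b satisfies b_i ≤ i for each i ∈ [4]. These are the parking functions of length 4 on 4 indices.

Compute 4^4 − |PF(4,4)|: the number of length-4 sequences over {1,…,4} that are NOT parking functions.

|PF(4,4)| = (5−4)·5^(4−1) = 1 · 125 = 125 (Pollak)
One tuple (3,3,4,4) → sorted (3,3,4,4): b_1=3>1, not a PF.
So 256 − 125 = 131 fail.

131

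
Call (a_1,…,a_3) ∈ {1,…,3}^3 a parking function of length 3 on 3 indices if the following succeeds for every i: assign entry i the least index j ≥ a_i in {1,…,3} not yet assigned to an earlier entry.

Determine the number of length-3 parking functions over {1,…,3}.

|PF| = 1·4^2 = 1·16 = 16 [KW]
One tuple (1,1,3) → sorted (1,1,3): b_i ≤ i ∀i, a PF.

16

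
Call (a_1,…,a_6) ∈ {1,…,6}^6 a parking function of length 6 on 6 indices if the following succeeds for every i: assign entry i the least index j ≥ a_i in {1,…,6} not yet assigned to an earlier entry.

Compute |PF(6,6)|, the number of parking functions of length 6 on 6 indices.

|PF(6,6)| = (6−6+1)·(6+1)^(6−1) = 1×16807 = 16807
Example (1,2,4,3,3,1) → sorted (1,1,2,3,3,4): b_i ≤ i ∀i, a PF.

16807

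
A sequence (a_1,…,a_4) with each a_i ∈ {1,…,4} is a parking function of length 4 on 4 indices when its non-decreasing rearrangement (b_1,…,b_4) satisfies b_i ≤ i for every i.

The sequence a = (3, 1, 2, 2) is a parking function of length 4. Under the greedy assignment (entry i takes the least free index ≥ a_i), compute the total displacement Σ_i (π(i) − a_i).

Σπ = 4·5/2 = 10 (π permutes [4]); Σa = 3+1+2+2 = 8; disp = 10−8 = 2.

2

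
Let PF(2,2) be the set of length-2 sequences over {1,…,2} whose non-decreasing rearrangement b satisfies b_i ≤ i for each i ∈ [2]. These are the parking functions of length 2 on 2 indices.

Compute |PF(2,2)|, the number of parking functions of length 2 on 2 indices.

|PF(2,2)| = (2+1−2)·(2+1)^{2−1} = 1×3 = 3 (Pollak)
One tuple (2,1) → sorted (1,2): b_i ≤ i ∀i, a PF.

3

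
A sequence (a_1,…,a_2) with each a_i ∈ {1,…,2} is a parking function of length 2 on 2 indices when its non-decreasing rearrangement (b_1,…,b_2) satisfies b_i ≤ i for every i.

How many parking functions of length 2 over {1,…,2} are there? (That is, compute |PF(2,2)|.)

#PF = (3−2)·3^(2−1) = 1 · 3 = 3 (Konheim–Weiss)
E.g. (2,1) → sorted (1,2): b_i ≤ i ∀i, a PF.

3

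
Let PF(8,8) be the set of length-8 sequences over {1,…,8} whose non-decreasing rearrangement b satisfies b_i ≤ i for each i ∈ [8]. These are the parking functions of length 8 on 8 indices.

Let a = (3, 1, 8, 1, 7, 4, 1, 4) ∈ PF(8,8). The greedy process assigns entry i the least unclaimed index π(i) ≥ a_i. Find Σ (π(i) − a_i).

7

Σπ = 8·9/2 = 36 (π permutes [8]); Σa = 3+1+8+1+7+4+1+4 = 29; disp = 36−29 = 7.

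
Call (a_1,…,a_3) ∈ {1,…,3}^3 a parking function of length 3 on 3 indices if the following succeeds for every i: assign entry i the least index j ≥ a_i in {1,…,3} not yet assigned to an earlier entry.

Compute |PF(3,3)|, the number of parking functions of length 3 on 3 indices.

Count = 1·4^2 = 1·16 = 16 (Konheim–Weiss)
Check (1,3,1) → sorted (1,1,3): b_i ≤ i ∀i, a PF.

16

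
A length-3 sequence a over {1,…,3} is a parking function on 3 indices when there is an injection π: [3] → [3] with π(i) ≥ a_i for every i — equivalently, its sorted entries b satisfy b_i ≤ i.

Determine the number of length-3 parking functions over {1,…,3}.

16

|PF(3,3)| = (3−3+1)·(3+1)^(3−1) = 1·16 = 16
Check (2,1,3) → sorted (1,2,3): b_i ≤ i ∀i, a PF.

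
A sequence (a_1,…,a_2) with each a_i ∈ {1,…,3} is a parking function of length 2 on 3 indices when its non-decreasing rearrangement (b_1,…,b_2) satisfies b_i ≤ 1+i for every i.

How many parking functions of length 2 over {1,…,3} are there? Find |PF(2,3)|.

8

#PF = 2·4^1 = 2·4 = 8 (Konheim–Weiss)
Example (2,1) → sorted (1,2): b_i ≤ 1+i ∀i, a PF.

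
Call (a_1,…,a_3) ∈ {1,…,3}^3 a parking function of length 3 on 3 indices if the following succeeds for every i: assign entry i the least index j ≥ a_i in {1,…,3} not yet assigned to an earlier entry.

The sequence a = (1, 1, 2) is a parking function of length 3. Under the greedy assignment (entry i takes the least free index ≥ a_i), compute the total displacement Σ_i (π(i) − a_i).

Σπ = 6 ({1..3} each once); Σa = 1+1+2 = 4; disp = 6−4 = 2.

2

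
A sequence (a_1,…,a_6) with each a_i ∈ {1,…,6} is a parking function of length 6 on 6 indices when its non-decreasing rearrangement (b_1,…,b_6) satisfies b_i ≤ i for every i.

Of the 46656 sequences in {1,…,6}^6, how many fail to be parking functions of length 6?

Count = (6+1−6)·(6+1)^{6−1} = 1×16807 = 16807 [KW]
One tuple (5,5,6,5,5,2) → sorted (2,5,5,5,5,6): b_1=2>1, not a PF.
So 46656 − 16807 = 29849 fail.

29849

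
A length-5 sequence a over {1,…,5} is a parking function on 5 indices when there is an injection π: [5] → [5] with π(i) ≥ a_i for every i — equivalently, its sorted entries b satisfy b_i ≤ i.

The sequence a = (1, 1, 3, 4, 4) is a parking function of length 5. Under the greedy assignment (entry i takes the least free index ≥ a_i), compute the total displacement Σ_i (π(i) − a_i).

2

Σπ = 5·6/2 = 15 (π permutes [5]); Σa = 1+1+3+4+4 = 13; disp = 15−13 = 2.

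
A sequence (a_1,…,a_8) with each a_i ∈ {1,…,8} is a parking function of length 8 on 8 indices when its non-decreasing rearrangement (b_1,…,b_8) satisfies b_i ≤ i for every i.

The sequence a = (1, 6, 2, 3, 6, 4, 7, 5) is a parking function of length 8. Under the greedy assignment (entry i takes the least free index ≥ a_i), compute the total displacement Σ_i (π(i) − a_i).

2

Σπ = 8·9/2 = 36 (π permutes [8]); Σa = 1+6+2+3+6+4+7+5 = 34; disp = 36−34 = 2.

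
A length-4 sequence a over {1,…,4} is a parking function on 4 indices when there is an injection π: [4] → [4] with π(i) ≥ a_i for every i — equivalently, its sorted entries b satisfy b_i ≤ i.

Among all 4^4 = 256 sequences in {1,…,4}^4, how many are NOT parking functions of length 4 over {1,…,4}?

131

Count = (4+1−4)·(4+1)^{4−1} = 1×125 = 125 (Pollak)
Example (2,4,2,3) → sorted (2,2,3,4): b_1=2>1, not a PF.
Total 256; non-PF = 256−125 = 131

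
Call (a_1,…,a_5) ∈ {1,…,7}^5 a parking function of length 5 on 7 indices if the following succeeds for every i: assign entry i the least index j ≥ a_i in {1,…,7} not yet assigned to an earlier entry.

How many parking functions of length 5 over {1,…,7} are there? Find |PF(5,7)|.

12288

|PF| = (7−5+1)·(7+1)^(5−1) = 3 · 4096 = 12288 [KW]
Example (2,5,1,6,5) → sorted (1,2,5,5,6): b_i ≤ 2+i ∀i, a PF.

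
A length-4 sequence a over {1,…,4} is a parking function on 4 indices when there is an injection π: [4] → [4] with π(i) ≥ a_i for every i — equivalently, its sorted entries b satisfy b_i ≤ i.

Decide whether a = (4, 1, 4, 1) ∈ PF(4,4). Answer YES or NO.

NO

Rearranged: b = (1, 1, 4, 4).
  b_1=1 ≤ 1
  b_2=1 ≤ 2
  b_3=4 > 3
  fails at i=3 ⇒ NO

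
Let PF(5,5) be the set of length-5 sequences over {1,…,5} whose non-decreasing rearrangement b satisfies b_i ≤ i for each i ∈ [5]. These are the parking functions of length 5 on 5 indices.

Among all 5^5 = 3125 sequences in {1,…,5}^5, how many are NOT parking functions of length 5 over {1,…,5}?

1829

|PF| = (6−5)·6^(5−1) = 1·1296 = 1296 (Pollak)
One tuple (5,2,5,5,5) → sorted (2,5,5,5,5): b_1=2>1, not a PF.
Total 3125; non-PF = 3125−1296 = 1829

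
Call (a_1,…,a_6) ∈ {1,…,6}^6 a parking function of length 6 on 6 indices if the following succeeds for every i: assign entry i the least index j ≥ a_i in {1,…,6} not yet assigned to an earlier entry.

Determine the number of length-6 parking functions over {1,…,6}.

16807

|PF| = (6+1−6)·(6+1)^{6−1} = 1×16807 = 16807 (Pollak)
E.g. (3,6,1,4,1,2) → sorted (1,1,2,3,4,6): b_i ≤ i ∀i, a PF.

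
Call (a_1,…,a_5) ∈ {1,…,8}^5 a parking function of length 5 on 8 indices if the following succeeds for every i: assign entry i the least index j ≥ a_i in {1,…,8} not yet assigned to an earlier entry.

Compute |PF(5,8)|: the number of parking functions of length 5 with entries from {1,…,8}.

26244

#PF = 4·9^4 = 4 · 6561 = 26244 (Konheim–Weiss)
E.g. (1,4,8,7,1) → sorted (1,1,4,7,8): b_i ≤ 3+i ∀i, a PF.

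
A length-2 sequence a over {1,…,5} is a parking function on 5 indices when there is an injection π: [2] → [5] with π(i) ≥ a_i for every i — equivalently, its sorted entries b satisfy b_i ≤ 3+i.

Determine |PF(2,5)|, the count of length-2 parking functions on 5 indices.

|PF(2,5)| = (6−2)·6^(2−1) = 4×6 = 24 (Pollak)
E.g. (3,5) → sorted (3,5): b_i ≤ 3+i ∀i, a PF.

24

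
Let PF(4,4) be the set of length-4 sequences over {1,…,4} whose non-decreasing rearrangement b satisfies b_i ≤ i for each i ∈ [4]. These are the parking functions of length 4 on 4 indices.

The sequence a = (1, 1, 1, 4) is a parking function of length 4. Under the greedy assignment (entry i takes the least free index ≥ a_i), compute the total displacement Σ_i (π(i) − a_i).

Σπ(i) = 1+…+4 = 10; Σa = 1+1+1+4 = 7; disp = 10−7 = 3.

3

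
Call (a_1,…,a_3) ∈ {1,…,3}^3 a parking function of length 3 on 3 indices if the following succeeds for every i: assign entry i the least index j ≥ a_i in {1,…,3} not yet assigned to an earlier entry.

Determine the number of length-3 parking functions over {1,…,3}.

16

#PF = 1·4^2 = 1·16 = 16 (Pollak)
One tuple (3,1,2) → sorted (1,2,3): b_i ≤ i ∀i, a PF.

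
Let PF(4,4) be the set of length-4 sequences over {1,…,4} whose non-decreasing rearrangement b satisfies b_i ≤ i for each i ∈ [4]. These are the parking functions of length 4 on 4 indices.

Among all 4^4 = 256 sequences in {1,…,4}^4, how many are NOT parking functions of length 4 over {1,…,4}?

131

|PF(4,4)| = (5−4)·5^(4−1) = 1 · 125 = 125 [KW]
E.g. (3,4,2,4) → sorted (2,3,4,4): b_1=2>1, not a PF.
4^4 − 125 = 256 − 125 = 131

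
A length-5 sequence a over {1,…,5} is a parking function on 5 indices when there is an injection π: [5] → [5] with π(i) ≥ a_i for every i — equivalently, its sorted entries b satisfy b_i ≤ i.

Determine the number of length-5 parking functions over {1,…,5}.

|PF| = (5−5+1)·(5+1)^(5−1) = 1×1296 = 1296
One tuple (1,2,5,1,1) → sorted (1,1,1,2,5): b_i ≤ i ∀i, a PF.

1296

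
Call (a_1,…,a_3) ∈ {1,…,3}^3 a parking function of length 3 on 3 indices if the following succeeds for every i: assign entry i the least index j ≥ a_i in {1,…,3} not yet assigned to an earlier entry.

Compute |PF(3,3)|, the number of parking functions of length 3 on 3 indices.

#PF = 1·4^2 = 1·16 = 16 (Pollak)
One tuple (3,2,1) → sorted (1,2,3): b_i ≤ i ∀i, a PF.

16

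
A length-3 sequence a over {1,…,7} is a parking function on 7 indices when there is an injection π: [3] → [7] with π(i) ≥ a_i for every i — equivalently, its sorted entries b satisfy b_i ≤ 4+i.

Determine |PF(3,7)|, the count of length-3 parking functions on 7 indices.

|PF(3,7)| = 5·8^2 = 5×64 = 320 (Pollak)
One tuple (4,5,1) → sorted (1,4,5): b_i ≤ 4+i ∀i, a PF.

320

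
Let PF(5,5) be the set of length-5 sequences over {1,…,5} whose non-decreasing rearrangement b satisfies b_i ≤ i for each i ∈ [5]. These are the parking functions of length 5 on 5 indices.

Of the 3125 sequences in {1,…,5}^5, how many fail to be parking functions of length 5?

1829

|PF| = (5+1−5)·(5+1)^{5−1} = 1 · 1296 = 1296 [KW]
One tuple (4,4,5,4,4) → sorted (4,4,4,4,5): b_1=4>1, not a PF.
Total 3125; non-PF = 3125−1296 = 1829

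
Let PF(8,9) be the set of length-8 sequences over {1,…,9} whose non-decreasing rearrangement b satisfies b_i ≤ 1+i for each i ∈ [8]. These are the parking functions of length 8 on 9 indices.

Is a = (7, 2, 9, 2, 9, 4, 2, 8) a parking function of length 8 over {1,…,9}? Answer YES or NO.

NO

Rearranged: b = (2, 2, 2, 4, 7, 8, 9, 9).
  b_1=2 ≤ 2
  b_2=2 ≤ 3
  b_3=2 ≤ 4
  b_4=4 ≤ 5
  b_5=7 > 6
  fails at i=5 ⇒ NO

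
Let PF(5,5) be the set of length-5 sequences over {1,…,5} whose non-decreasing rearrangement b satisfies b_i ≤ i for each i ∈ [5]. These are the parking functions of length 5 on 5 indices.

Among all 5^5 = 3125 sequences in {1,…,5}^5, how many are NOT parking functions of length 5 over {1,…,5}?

Count = (6−5)·6^(5−1) = 1·1296 = 1296 (Konheim–Weiss)
Check (3,3,1,5,5) → sorted (1,3,3,5,5): b_2=3>2, not a PF.
5^5 − 1296 = 3125 − 1296 = 1829

1829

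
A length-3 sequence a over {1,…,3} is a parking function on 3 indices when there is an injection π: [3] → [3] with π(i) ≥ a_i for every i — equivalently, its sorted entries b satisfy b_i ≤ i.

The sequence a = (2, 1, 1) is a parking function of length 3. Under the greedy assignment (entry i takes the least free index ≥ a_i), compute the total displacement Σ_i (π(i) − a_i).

Σπ = 6 ({1..3} each once); Σa = 2+1+1 = 4; disp = 6−4 = 2.

2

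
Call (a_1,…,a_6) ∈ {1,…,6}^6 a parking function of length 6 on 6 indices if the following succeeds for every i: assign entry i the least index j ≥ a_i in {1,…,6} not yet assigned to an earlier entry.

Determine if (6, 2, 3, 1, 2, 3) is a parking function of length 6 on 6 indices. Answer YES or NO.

Sorted: b = (1, 2, 2, 3, 3, 6).
  b_1=1 ≤ 1
  b_2=2 ≤ 2
  b_3=2 ≤ 3
  b_4=3 ≤ 4
  b_5=3 ≤ 5
  b_6=6 ≤ 6
All bounds hold ⇒ YES

YES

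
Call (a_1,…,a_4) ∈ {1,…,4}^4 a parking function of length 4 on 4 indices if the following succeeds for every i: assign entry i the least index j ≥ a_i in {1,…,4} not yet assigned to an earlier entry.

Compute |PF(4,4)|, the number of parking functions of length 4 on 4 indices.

125

Count = 1·5^3 = 1 · 125 = 125
One tuple (3,1,1,1) → sorted (1,1,1,3): b_i ≤ i ∀i, a PF.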